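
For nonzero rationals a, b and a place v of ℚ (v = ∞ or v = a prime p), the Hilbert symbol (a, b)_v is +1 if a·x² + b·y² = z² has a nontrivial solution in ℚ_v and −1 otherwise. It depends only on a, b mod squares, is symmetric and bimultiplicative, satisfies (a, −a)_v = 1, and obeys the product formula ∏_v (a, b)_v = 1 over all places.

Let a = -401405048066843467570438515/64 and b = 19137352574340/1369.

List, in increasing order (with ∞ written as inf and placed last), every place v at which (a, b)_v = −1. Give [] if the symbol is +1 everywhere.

(a, b) ≡ (-19635, 2187185) mod (ℚ^×)²; places V = {2, 3, 5, 7, 11, 13, 17, 19, 23, 29, 37, ∞}.
(a,b)_7: α=3, u≡1; β=1, v≡5 (mod 7); (1|7)=+1, (5|7)=-1; sign (−1)^1·+1^1·-1^3 = +1.
(a,b)_∞: sgn(-19635)=−, sgn(2187185)=+, so +1.
(a,b)_3: α=3, u≡1; β=2, v≡2 (mod 3); (1|3)=+1, (2|3)=-1; sign (−1)^0·+1^2·-1^3 = -1.
(a,b)_13: α=4, u≡8; β=1, v≡4 (mod 13); (8|13)=-1, (4|13)=+1; sign (−1)^0·-1^1·+1^4 = -1.
(a,b)_37: α=0, u≡9; β=-2, v≡16 (mod 37); (9|37)=+1, (16|37)=+1; sign (−1)^0·+1^-2·+1^0 = +1.
(a,b)_11: α=3, u≡7; β=1, v≡2 (mod 11); (7|11)=-1, (2|11)=-1; sign (−1)^1·-1^1·-1^3 = -1.
(a,b)_2: α=-6, β=2; u≡5, v≡1 (mod 8); ε(u)ε(v)=0·0, αω(v)=-6·0, βω(u)=2·1; sum ≡ 0  ⇒  +1.
(a,b)_19: α=2, u≡16; β=1, v≡12 (mod 19); (16|19)=+1, (12|19)=-1; sign (−1)^0·+1^1·-1^2 = +1.
(a,b)_23: α=2, u≡10; β=1, v≡13 (mod 23); (10|23)=-1, (13|23)=+1; sign (−1)^0·-1^1·+1^2 = -1.
(a,b)_17: α=5, u≡15; β=2, v≡2 (mod 17); (15|17)=+1, (2|17)=+1; sign (−1)^0·+1^2·+1^5 = +1.
(a,b)_5: α=1, u≡3; β=1, v≡2 (mod 5); (3|5)=-1, (2|5)=-1; sign (−1)^0·-1^1·-1^1 = +1.
(a,b)_29: α=2, u≡15; β=2, v≡28 (mod 29); (15|29)=-1, (28|29)=+1; sign (−1)^0·-1^2·+1^2 = +1.
(-19635, 2187185 / ℚ) ramifies at {3, 11, 13, 23}: a division algebra.

[3, 11, 13, 23]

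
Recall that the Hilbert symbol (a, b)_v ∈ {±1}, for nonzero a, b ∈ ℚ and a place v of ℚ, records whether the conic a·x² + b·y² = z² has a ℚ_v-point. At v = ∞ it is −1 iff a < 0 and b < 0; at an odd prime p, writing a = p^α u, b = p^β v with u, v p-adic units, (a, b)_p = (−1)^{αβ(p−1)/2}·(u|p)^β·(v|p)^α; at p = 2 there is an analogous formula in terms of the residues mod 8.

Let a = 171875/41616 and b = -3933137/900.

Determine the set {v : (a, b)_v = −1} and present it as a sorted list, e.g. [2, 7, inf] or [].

[2, 17]

Mod squares: a ≡ 11, b ≡ -17. Check v ∈ {∞, 2, 3, 5, 11, 13, 17, 37}.
v=∞: 11 > 0 and -17 < 0  ⇒  (a,b)_∞ = +1.
v=37: a=37^0·(≡3), b=37^2·(≡35) mod 37; (3|37)=+1, (35|37)=-1; (−1)^{0·2·18}·(+1)^2·(-1)^0 = +1.
v=11: a=11^1·(≡9), b=11^0·(≡5) mod 11; (9|11)=+1, (5|11)=+1; (−1)^{1·0·5}·(+1)^0·(+1)^1 = +1.
v=17: a=17^-2·(≡7), b=17^1·(≡8) mod 17; (7|17)=-1, (8|17)=+1; (−1)^{-2·1·8}·(-1)^1·(+1)^-2 = -1.
v=5: a=5^6·(≡1), b=5^-2·(≡3) mod 5; (1|5)=+1, (3|5)=-1; (−1)^{6·-2·2}·(+1)^-2·(-1)^6 = +1.
v=2: v_2(a)=-4, v_2(b)=-2; units ≡ 3, 7 (mod 8); ε·ε+αω+βω = 1·1+-4·0+-2·1 ≡ 1  ⇒  (a,b)_2 = -1.
v=13: a=13^0·(≡5), b=13^2·(≡12) mod 13; (5|13)=-1, (12|13)=+1; (−1)^{0·2·6}·(-1)^2·(+1)^0 = +1.
v=3: a=3^-2·(≡2), b=3^-2·(≡1) mod 3; (2|3)=-1, (1|3)=+1; (−1)^{-2·-2·1}·(-1)^-2·(+1)^-2 = +1.
Ram(11, -17) = {2, 17}; no ℚ_2-point on the conic.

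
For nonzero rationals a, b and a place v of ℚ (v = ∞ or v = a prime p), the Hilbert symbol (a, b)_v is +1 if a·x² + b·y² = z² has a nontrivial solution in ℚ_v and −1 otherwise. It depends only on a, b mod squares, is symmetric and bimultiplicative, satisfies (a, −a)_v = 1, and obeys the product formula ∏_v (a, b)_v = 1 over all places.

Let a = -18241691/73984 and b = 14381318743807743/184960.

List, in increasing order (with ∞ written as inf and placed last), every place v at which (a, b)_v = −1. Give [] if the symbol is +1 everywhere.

Mod squares: a ≡ -299, b ≡ 70. Check v ∈ {∞, 2, 3, 5, 7, 13, 17, 19, 23}.
v=2: v_2(a)=-8, v_2(b)=-7; units ≡ 5, 3 (mod 8); ε·ε+αω+βω = 0·1+-8·1+-7·1 ≡ 1  ⇒  (a,b)_2 = -1.
v=7: a=7^0·(≡1), b=7^1·(≡3) mod 7; (1|7)=+1, (3|7)=-1; (−1)^{0·1·3}·(+1)^1·(-1)^0 = +1.
v=3: a=3^0·(≡1), b=3^2·(≡1) mod 3; (1|3)=+1, (1|3)=+1; (−1)^{0·2·1}·(+1)^2·(+1)^0 = +1.
v=5: a=5^0·(≡1), b=5^-1·(≡4) mod 5; (1|5)=+1, (4|5)=+1; (−1)^{0·-1·2}·(+1)^-1·(+1)^0 = +1.
v=13: a=13^3·(≡4), b=13^8·(≡8) mod 13; (4|13)=+1, (8|13)=-1; (−1)^{3·8·6}·(+1)^8·(-1)^3 = -1.
v=19: a=19^2·(≡5), b=19^0·(≡2) mod 19; (5|19)=+1, (2|19)=-1; (−1)^{2·0·9}·(+1)^0·(-1)^2 = +1.
v=∞: -299 < 0 and 70 > 0  ⇒  (a,b)_∞ = +1.
v=17: a=17^-2·(≡6), b=17^-2·(≡9) mod 17; (6|17)=-1, (9|17)=+1; (−1)^{-2·-2·8}·(-1)^-2·(+1)^-2 = +1.
v=23: a=23^1·(≡11), b=23^4·(≡2) mod 23; (11|23)=-1, (2|23)=+1; (−1)^{1·4·11}·(-1)^4·(+1)^1 = +1.
|Ram(-299, 70)| = 2, even; anisotropic at {2, 13}.

[2, 13]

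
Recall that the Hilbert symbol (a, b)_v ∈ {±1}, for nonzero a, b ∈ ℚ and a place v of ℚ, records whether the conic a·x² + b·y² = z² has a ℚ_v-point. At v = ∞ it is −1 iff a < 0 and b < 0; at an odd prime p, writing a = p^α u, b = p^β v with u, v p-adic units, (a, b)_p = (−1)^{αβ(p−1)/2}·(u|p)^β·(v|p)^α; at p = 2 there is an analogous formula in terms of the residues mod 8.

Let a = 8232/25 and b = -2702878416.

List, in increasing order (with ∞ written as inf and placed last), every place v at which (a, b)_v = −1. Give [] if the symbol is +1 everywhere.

(a, b) ≡ (42, -383061) mod (ℚ^×)²; places V = {2, 3, 5, 7, 17, 29, 37, ∞}.
(a,b)_2: α=3, β=4; u≡5, v≡3 (mod 8); ε(u)ε(v)=0·1, αω(v)=3·1, βω(u)=4·1; sum ≡ 1  ⇒  -1.
(a,b)_∞: sgn(42)=+, sgn(-383061)=−, so +1.
(a,b)_17: α=0, u≡9; β=1, v≡9 (mod 17); (9|17)=+1, (9|17)=+1; sign (−1)^0·+1^1·+1^0 = +1.
(a,b)_3: α=1, u≡2; β=3, v≡2 (mod 3); (2|3)=-1, (2|3)=-1; sign (−1)^1·-1^3·-1^1 = -1.
(a,b)_29: α=0, u≡1; β=1, v≡19 (mod 29); (1|29)=+1, (19|29)=-1; sign (−1)^0·+1^1·-1^0 = +1.
(a,b)_5: α=-2, u≡2; β=0, v≡4 (mod 5); (2|5)=-1, (4|5)=+1; sign (−1)^0·-1^0·+1^-2 = +1.
(a,b)_37: α=0, u≡17; β=1, v≡34 (mod 37); (17|37)=-1, (34|37)=+1; sign (−1)^0·-1^1·+1^0 = -1.
(a,b)_7: α=3, u≡6; β=3, v≡5 (mod 7); (6|7)=-1, (5|7)=-1; sign (−1)^1·-1^3·-1^3 = -1.
|Ram(42, -383061)| = 4, even; anisotropic at {2, 3, 7, 37}.

[2, 3, 7, 37]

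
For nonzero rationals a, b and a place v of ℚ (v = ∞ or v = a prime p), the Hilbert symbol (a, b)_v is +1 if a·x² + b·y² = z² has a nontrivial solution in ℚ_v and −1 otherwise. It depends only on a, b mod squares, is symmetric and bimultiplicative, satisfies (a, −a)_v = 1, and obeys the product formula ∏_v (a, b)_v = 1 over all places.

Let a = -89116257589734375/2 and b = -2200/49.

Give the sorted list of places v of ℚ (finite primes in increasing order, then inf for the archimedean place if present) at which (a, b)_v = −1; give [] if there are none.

[2, 3, 11, inf]

Mod squares: a ≡ -23752014, b ≡ -22. Check v ∈ {∞, 2, 3, 5, 7, 11, 13, 19, 31, 47}.
v=13: a=13^1·(≡11), b=13^0·(≡1) mod 13; (11|13)=-1, (1|13)=+1; (−1)^{1·0·6}·(-1)^0·(+1)^1 = +1.
v=11: a=11^3·(≡1), b=11^1·(≡4) mod 11; (1|11)=+1, (4|11)=+1; (−1)^{3·1·5}·(+1)^1·(+1)^3 = -1.
v=5: a=5^6·(≡1), b=5^2·(≡3) mod 5; (1|5)=+1, (3|5)=-1; (−1)^{6·2·2}·(+1)^2·(-1)^6 = +1.
v=19: a=19^1·(≡15), b=19^0·(≡9) mod 19; (15|19)=-1, (9|19)=+1; (−1)^{1·0·9}·(-1)^0·(+1)^1 = +1.
v=31: a=31^1·(≡14), b=31^0·(≡19) mod 31; (14|31)=+1, (19|31)=+1; (−1)^{1·0·15}·(+1)^0·(+1)^1 = +1.
v=47: a=47^1·(≡22), b=47^0·(≡28) mod 47; (22|47)=-1, (28|47)=+1; (−1)^{1·0·23}·(-1)^0·(+1)^1 = +1.
v=∞: -23752014 < 0 and -22 < 0  ⇒  (a,b)_∞ = -1.
v=7: a=7^2·(≡2), b=7^-2·(≡5) mod 7; (2|7)=+1, (5|7)=-1; (−1)^{2·-2·3}·(+1)^-2·(-1)^2 = +1.
v=2: v_2(a)=-1, v_2(b)=3; units ≡ 1, 5 (mod 8); ε·ε+αω+βω = 0·0+-1·1+3·0 ≡ 1  ⇒  (a,b)_2 = -1.
v=3: a=3^5·(≡1), b=3^0·(≡2) mod 3; (1|3)=+1, (2|3)=-1; (−1)^{5·0·1}·(+1)^0·(-1)^5 = -1.
Ram(-23752014, -22) = {2, 3, 11, ∞}; no ℚ_2-point on the conic.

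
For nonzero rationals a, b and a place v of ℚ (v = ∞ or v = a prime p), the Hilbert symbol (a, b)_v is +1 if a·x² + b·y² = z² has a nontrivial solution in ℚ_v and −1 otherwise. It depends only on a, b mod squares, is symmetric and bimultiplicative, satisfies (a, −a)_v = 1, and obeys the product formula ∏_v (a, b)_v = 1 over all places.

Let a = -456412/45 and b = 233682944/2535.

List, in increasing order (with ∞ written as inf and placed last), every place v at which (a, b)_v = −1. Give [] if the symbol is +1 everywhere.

Mod squares: a ≡ -4715, b ≡ 28290. Check v ∈ {∞, 2, 3, 5, 11, 13, 23, 41}.
v=23: a=23^1·(≡18), b=23^1·(≡17) mod 23; (18|23)=+1, (17|23)=-1; (−1)^{1·1·11}·(+1)^1·(-1)^1 = +1.
v=13: a=13^0·(≡3), b=13^-2·(≡7) mod 13; (3|13)=+1, (7|13)=-1; (−1)^{0·-2·6}·(+1)^-2·(-1)^0 = +1.
v=∞: -4715 < 0 and 28290 > 0  ⇒  (a,b)_∞ = +1.
v=41: a=41^1·(≡5), b=41^1·(≡22) mod 41; (5|41)=+1, (22|41)=-1; (−1)^{1·1·20}·(+1)^1·(-1)^1 = -1.
v=5: a=5^-1·(≡2), b=5^-1·(≡2) mod 5; (2|5)=-1, (2|5)=-1; (−1)^{-1·-1·2}·(-1)^-1·(-1)^-1 = +1.
v=2: v_2(a)=2, v_2(b)=11; units ≡ 5, 1 (mod 8); ε·ε+αω+βω = 0·0+2·0+11·1 ≡ 1  ⇒  (a,b)_2 = -1.
v=3: a=3^-2·(≡1), b=3^-1·(≡1) mod 3; (1|3)=+1, (1|3)=+1; (−1)^{-2·-1·1}·(+1)^-1·(+1)^-2 = +1.
v=11: a=11^2·(≡1), b=11^2·(≡1) mod 11; (1|11)=+1, (1|11)=+1; (−1)^{2·2·5}·(+1)^2·(+1)^2 = +1.
(-4715, 28290 / ℚ) ramifies at {2, 41}: a division algebra.

[2, 41]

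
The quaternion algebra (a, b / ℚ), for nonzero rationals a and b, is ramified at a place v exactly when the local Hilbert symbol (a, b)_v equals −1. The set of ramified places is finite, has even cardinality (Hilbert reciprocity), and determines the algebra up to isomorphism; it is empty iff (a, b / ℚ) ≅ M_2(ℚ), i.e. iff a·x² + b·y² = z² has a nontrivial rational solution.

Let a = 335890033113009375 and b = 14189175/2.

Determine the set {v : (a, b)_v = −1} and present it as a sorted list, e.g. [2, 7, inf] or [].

(a, b) ≡ (15015, 286) mod (ℚ^×)²; places V = {2, 3, 5, 7, 11, 13, ∞}.
(a,b)_5: α=5, u≡3; β=2, v≡1 (mod 5); (3|5)=-1, (1|5)=+1; sign (−1)^0·-1^2·+1^5 = +1.
(a,b)_∞: sgn(15015)=+, sgn(286)=+, so +1.
(a,b)_13: α=3, u≡6; β=1, v≡4 (mod 13); (6|13)=-1, (4|13)=+1; sign (−1)^0·-1^1·+1^3 = -1.
(a,b)_7: α=5, u≡5; β=2, v≡3 (mod 7); (5|7)=-1, (3|7)=-1; sign (−1)^0·-1^2·-1^5 = -1.
(a,b)_3: α=7, u≡1; β=4, v≡1 (mod 3); (1|3)=+1, (1|3)=+1; sign (−1)^0·+1^4·+1^7 = +1.
(a,b)_2: α=0, β=-1; u≡7, v≡7 (mod 8); ε(u)ε(v)=1·1, αω(v)=0·0, βω(u)=-1·0; sum ≡ 1  ⇒  -1.
(a,b)_11: α=3, u≡5; β=1, v≡5 (mod 11); (5|11)=+1, (5|11)=+1; sign (−1)^1·+1^1·+1^3 = -1.
|Ram(15015, 286)| = 4, even; anisotropic at {2, 7, 11, 13}.

[2, 7, 11, 13]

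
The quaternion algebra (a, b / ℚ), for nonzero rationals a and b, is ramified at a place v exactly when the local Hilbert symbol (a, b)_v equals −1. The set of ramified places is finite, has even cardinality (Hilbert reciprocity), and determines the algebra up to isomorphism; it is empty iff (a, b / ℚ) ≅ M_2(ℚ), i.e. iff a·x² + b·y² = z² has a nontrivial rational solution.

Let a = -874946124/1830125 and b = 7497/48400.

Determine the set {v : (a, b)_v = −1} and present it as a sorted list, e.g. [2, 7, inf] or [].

[5, 17]

(a, b) ≡ (-95, 17) mod (ℚ^×)²; places V = {2, 3, 5, 7, 11, 13, 17, 19, 29, ∞}.
(a,b)_∞: sgn(-95)=−, sgn(17)=+, so +1.
(a,b)_5: α=-3, u≡1; β=-2, v≡2 (mod 5); (1|5)=+1, (2|5)=-1; sign (−1)^0·+1^-2·-1^-3 = -1.
(a,b)_19: α=1, u≡15; β=0, v≡7 (mod 19); (15|19)=-1, (7|19)=+1; sign (−1)^0·-1^0·+1^1 = +1.
(a,b)_3: α=4, u≡1; β=2, v≡2 (mod 3); (1|3)=+1, (2|3)=-1; sign (−1)^0·+1^2·-1^4 = +1.
(a,b)_7: α=0, u≡6; β=2, v≡3 (mod 7); (6|7)=-1, (3|7)=-1; sign (−1)^0·-1^2·-1^0 = +1.
(a,b)_2: α=2, β=-4; u≡1, v≡1 (mod 8); ε(u)ε(v)=0·0, αω(v)=2·0, βω(u)=-4·0; sum ≡ 0  ⇒  +1.
(a,b)_11: α=-4, u≡9; β=-2, v≡7 (mod 11); (9|11)=+1, (7|11)=-1; sign (−1)^0·+1^-2·-1^-4 = +1.
(a,b)_13: α=2, u≡12; β=0, v≡9 (mod 13); (12|13)=+1, (9|13)=+1; sign (−1)^0·+1^0·+1^2 = +1.
(a,b)_29: α=2, u≡15; β=0, v≡14 (mod 29); (15|29)=-1, (14|29)=-1; sign (−1)^0·-1^0·-1^2 = +1.
(a,b)_17: α=0, u≡12; β=1, v≡16 (mod 17); (12|17)=-1, (16|17)=+1; sign (−1)^0·-1^1·+1^0 = -1.
Ram(-95, 17) = {5, 17}; no ℚ_5-point on the conic.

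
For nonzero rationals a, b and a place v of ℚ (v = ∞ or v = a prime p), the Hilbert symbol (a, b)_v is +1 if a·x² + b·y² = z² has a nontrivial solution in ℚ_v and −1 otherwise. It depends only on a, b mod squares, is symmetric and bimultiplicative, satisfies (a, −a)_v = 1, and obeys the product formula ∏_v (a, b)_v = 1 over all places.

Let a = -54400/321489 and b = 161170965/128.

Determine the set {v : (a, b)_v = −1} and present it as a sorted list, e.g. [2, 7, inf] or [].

(a, b) ≡ (-34, 170) mod (ℚ^×)²; places V = {2, 3, 5, 7, 17, ∞}.
(a,b)_∞: sgn(-34)=−, sgn(170)=+, so +1.
(a,b)_7: α=-2, u≡2; β=0, v≡2 (mod 7); (2|7)=+1, (2|7)=+1; sign (−1)^0·+1^0·+1^-2 = +1.
(a,b)_17: α=1, u≡15; β=3, v≡7 (mod 17); (15|17)=+1, (7|17)=-1; sign (−1)^0·+1^3·-1^1 = -1.
(a,b)_5: α=2, u≡1; β=1, v≡1 (mod 5); (1|5)=+1, (1|5)=+1; sign (−1)^0·+1^1·+1^2 = +1.
(a,b)_3: α=-8, u≡2; β=8, v≡2 (mod 3); (2|3)=-1, (2|3)=-1; sign (−1)^0·-1^8·-1^-8 = +1.
(a,b)_2: α=7, β=-7; u≡7, v≡5 (mod 8); ε(u)ε(v)=1·0, αω(v)=7·1, βω(u)=-7·0; sum ≡ 1  ⇒  -1.
(-34, 170 / ℚ) ramifies at {2, 17}: a division algebra.

[2, 17]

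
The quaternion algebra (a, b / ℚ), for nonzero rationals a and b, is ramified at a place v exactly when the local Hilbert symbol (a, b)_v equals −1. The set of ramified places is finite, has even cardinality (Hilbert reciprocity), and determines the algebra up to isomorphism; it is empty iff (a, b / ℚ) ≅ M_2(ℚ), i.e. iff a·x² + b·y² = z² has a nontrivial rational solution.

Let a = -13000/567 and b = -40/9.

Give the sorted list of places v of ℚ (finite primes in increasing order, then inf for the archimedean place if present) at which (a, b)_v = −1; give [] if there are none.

[2, inf]

Mod squares: a ≡ -910, b ≡ -10. Check v ∈ {∞, 2, 3, 5, 7, 13}.
v=13: a=13^1·(≡5), b=13^0·(≡10) mod 13; (5|13)=-1, (10|13)=+1; (−1)^{1·0·6}·(-1)^0·(+1)^1 = +1.
v=2: v_2(a)=3, v_2(b)=3; units ≡ 1, 3 (mod 8); ε·ε+αω+βω = 0·1+3·1+3·0 ≡ 1  ⇒  (a,b)_2 = -1.
v=7: a=7^-1·(≡5), b=7^0·(≡1) mod 7; (5|7)=-1, (1|7)=+1; (−1)^{-1·0·3}·(-1)^0·(+1)^-1 = +1.
v=∞: -910 < 0 and -10 < 0  ⇒  (a,b)_∞ = -1.
v=5: a=5^3·(≡3), b=5^1·(≡3) mod 5; (3|5)=-1, (3|5)=-1; (−1)^{3·1·2}·(-1)^1·(-1)^3 = +1.
v=3: a=3^-4·(≡2), b=3^-2·(≡2) mod 3; (2|3)=-1, (2|3)=-1; (−1)^{-4·-2·1}·(-1)^-2·(-1)^-4 = +1.
|Ram(-910, -10)| = 2, even; anisotropic at {2, ∞}.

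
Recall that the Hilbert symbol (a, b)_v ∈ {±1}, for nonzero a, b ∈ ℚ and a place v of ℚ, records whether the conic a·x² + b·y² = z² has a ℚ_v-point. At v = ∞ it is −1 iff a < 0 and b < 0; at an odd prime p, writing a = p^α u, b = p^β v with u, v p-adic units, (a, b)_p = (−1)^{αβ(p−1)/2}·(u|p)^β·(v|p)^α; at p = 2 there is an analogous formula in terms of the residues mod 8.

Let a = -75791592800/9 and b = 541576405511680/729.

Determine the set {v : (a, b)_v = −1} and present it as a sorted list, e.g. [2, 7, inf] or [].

[2, 5, 11, 19]

Mod squares: a ≡ -38, b ≡ 424270. Check v ∈ {∞, 2, 3, 5, 7, 11, 19, 29}.
v=3: a=3^-2·(≡1), b=3^-6·(≡1) mod 3; (1|3)=+1, (1|3)=+1; (−1)^{-2·-6·1}·(+1)^-6·(+1)^-2 = +1.
v=∞: -38 < 0 and 424270 > 0  ⇒  (a,b)_∞ = +1.
v=29: a=29^2·(≡20), b=29^3·(≡19) mod 29; (20|29)=+1, (19|29)=-1; (−1)^{2·3·14}·(+1)^3·(-1)^2 = +1.
v=19: a=19^1·(≡1), b=19^1·(≡5) mod 19; (1|19)=+1, (5|19)=+1; (−1)^{1·1·9}·(+1)^1·(+1)^1 = -1.
v=7: a=7^2·(≡4), b=7^3·(≡4) mod 7; (4|7)=+1, (4|7)=+1; (−1)^{2·3·3}·(+1)^3·(+1)^2 = +1.
v=11: a=11^2·(≡8), b=11^3·(≡1) mod 11; (8|11)=-1, (1|11)=+1; (−1)^{2·3·5}·(-1)^3·(+1)^2 = -1.
v=2: v_2(a)=5, v_2(b)=9; units ≡ 5, 7 (mod 8); ε·ε+αω+βω = 0·1+5·0+9·1 ≡ 1  ⇒  (a,b)_2 = -1.
v=5: a=5^2·(≡2), b=5^1·(≡4) mod 5; (2|5)=-1, (4|5)=+1; (−1)^{2·1·2}·(-1)^1·(+1)^2 = -1.
Ram(-38, 424270) = {2, 5, 11, 19}; no ℚ_2-point on the conic.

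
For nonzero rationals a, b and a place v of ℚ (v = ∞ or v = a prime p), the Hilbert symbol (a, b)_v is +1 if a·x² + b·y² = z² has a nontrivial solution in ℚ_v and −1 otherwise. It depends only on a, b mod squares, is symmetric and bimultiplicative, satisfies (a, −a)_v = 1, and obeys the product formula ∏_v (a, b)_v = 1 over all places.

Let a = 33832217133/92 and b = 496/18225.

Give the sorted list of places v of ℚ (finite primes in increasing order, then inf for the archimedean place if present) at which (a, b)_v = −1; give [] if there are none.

(a, b) ≡ (2956811, 31) mod (ℚ^×)²; places V = {2, 3, 5, 11, 13, 19, 23, 29, 31, ∞}.
(a,b)_11: α=1, u≡9; β=0, v≡5 (mod 11); (9|11)=+1, (5|11)=+1; sign (−1)^0·+1^0·+1^1 = +1.
(a,b)_5: α=0, u≡4; β=-2, v≡4 (mod 5); (4|5)=+1, (4|5)=+1; sign (−1)^0·+1^-2·+1^0 = +1.
(a,b)_29: α=1, u≡28; β=0, v≡27 (mod 29); (28|29)=+1, (27|29)=-1; sign (−1)^0·+1^0·-1^1 = -1.
(a,b)_13: α=1, u≡12; β=0, v≡11 (mod 13); (12|13)=+1, (11|13)=-1; sign (−1)^0·+1^0·-1^1 = -1.
(a,b)_31: α=1, u≡8; β=1, v≡5 (mod 31); (8|31)=+1, (5|31)=+1; sign (−1)^1·+1^1·+1^1 = -1.
(a,b)_2: α=-2, β=4; u≡3, v≡7 (mod 8); ε(u)ε(v)=1·1, αω(v)=-2·0, βω(u)=4·1; sum ≡ 1  ⇒  -1.
(a,b)_23: α=-1, u≡19; β=0, v≡4 (mod 23); (19|23)=-1, (4|23)=+1; sign (−1)^0·-1^0·+1^-1 = +1.
(a,b)_3: α=6, u≡2; β=-6, v≡1 (mod 3); (2|3)=-1, (1|3)=+1; sign (−1)^0·-1^-6·+1^6 = +1.
(a,b)_∞: sgn(2956811)=+, sgn(31)=+, so +1.
(a,b)_19: α=2, u≡12; β=0, v≡10 (mod 19); (12|19)=-1, (10|19)=-1; sign (−1)^0·-1^0·-1^2 = +1.
(2956811, 31 / ℚ) ramifies at {2, 13, 29, 31}: a division algebra.

[2, 13, 29, 31]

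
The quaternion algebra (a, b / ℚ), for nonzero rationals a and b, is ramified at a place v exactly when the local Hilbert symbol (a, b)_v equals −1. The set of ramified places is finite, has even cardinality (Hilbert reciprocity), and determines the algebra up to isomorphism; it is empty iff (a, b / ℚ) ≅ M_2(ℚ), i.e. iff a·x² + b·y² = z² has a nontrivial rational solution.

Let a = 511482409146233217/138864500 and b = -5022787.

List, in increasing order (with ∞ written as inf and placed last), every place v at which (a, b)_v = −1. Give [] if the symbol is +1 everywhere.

(a, b) ≡ (3885, -5022787) mod (ℚ^×)²; places V = {2, 3, 5, 7, 11, 17, 31, 37, 41, 43, ∞}.
(a,b)_11: α=2, u≡10; β=1, v≡4 (mod 11); (10|11)=-1, (4|11)=+1; sign (−1)^0·-1^1·+1^2 = -1.
(a,b)_37: α=1, u≡14; β=1, v≡2 (mod 37); (14|37)=-1, (2|37)=-1; sign (−1)^0·-1^1·-1^1 = +1.
(a,b)_5: α=-3, u≡2; β=0, v≡3 (mod 5); (2|5)=-1, (3|5)=-1; sign (−1)^0·-1^0·-1^-3 = -1.
(a,b)_43: α=2, u≡11; β=1, v≡22 (mod 43); (11|43)=+1, (22|43)=-1; sign (−1)^0·+1^1·-1^2 = +1.
(a,b)_17: α=-2, u≡8; β=0, v≡16 (mod 17); (8|17)=+1, (16|17)=+1; sign (−1)^0·+1^0·+1^-2 = +1.
(a,b)_31: α=-2, u≡8; β=0, v≡19 (mod 31); (8|31)=+1, (19|31)=+1; sign (−1)^0·+1^0·+1^-2 = +1.
(a,b)_3: α=7, u≡2; β=0, v≡2 (mod 3); (2|3)=-1, (2|3)=-1; sign (−1)^0·-1^0·-1^7 = -1.
(a,b)_7: α=5, u≡1; β=1, v≡1 (mod 7); (1|7)=+1, (1|7)=+1; sign (−1)^1·+1^1·+1^5 = -1.
(a,b)_41: α=2, u≡9; β=1, v≡1 (mod 41); (9|41)=+1, (1|41)=+1; sign (−1)^0·+1^1·+1^2 = +1.
(a,b)_∞: sgn(3885)=+, sgn(-5022787)=−, so +1.
(a,b)_2: α=-2, β=0; u≡5, v≡5 (mod 8); ε(u)ε(v)=0·0, αω(v)=-2·1, βω(u)=0·1; sum ≡ 0  ⇒  +1.
(3885, -5022787 / ℚ) ramifies at {3, 5, 7, 11}: a division algebra.

[3, 5, 7, 11]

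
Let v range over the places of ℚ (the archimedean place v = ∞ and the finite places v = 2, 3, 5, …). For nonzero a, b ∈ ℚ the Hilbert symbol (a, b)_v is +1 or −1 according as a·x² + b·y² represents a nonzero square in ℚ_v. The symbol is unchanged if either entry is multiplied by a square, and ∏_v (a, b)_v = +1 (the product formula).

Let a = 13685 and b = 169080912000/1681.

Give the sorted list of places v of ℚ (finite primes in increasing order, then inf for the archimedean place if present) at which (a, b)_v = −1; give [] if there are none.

Mod squares: a ≡ 13685, b ≡ 11741730. Check v ∈ {∞, 2, 3, 5, 7, 11, 13, 17, 23, 41}.
v=∞: 13685 > 0 and 11741730 > 0  ⇒  (a,b)_∞ = +1.
v=23: a=23^1·(≡20), b=23^1·(≡2) mod 23; (20|23)=-1, (2|23)=+1; (−1)^{1·1·11}·(-1)^1·(+1)^1 = +1.
v=41: a=41^0·(≡32), b=41^-2·(≡38) mod 41; (32|41)=+1, (38|41)=-1; (−1)^{0·-2·20}·(+1)^-2·(-1)^0 = +1.
v=13: a=13^0·(≡9), b=13^1·(≡4) mod 13; (9|13)=+1, (4|13)=+1; (−1)^{0·1·6}·(+1)^1·(+1)^0 = +1.
v=3: a=3^0·(≡2), b=3^3·(≡2) mod 3; (2|3)=-1, (2|3)=-1; (−1)^{0·3·1}·(-1)^3·(-1)^0 = -1.
v=17: a=17^1·(≡6), b=17^1·(≡10) mod 17; (6|17)=-1, (10|17)=-1; (−1)^{1·1·8}·(-1)^1·(-1)^1 = +1.
v=2: v_2(a)=0, v_2(b)=7; units ≡ 5, 1 (mod 8); ε·ε+αω+βω = 0·0+0·0+7·1 ≡ 1  ⇒  (a,b)_2 = -1.
v=7: a=7^1·(≡2), b=7^1·(≡1) mod 7; (2|7)=+1, (1|7)=+1; (−1)^{1·1·3}·(+1)^1·(+1)^1 = -1.
v=5: a=5^1·(≡2), b=5^3·(≡1) mod 5; (2|5)=-1, (1|5)=+1; (−1)^{1·3·2}·(-1)^3·(+1)^1 = -1.
v=11: a=11^0·(≡1), b=11^1·(≡5) mod 11; (1|11)=+1, (5|11)=+1; (−1)^{0·1·5}·(+1)^1·(+1)^0 = +1.
(13685, 11741730 / ℚ) ramifies at {2, 3, 5, 7}: a division algebra.

[2, 3, 5, 7]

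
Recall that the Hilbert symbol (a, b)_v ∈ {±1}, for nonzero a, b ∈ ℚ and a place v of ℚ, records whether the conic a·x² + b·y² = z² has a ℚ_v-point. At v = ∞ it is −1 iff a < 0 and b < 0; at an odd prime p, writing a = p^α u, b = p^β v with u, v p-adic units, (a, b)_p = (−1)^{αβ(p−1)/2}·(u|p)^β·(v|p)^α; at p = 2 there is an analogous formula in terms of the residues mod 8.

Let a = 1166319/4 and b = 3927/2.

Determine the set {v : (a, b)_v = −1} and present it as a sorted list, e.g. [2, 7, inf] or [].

Mod squares: a ≡ 119, b ≡ 7854. Check v ∈ {∞, 2, 3, 7, 11, 17}.
v=11: a=11^2·(≡9), b=11^1·(≡8) mod 11; (9|11)=+1, (8|11)=-1; (−1)^{2·1·5}·(+1)^1·(-1)^2 = +1.
v=3: a=3^4·(≡2), b=3^1·(≡2) mod 3; (2|3)=-1, (2|3)=-1; (−1)^{4·1·1}·(-1)^1·(-1)^4 = -1.
v=7: a=7^1·(≡6), b=7^1·(≡4) mod 7; (6|7)=-1, (4|7)=+1; (−1)^{1·1·3}·(-1)^1·(+1)^1 = +1.
v=17: a=17^1·(≡3), b=17^1·(≡5) mod 17; (3|17)=-1, (5|17)=-1; (−1)^{1·1·8}·(-1)^1·(-1)^1 = +1.
v=2: v_2(a)=-2, v_2(b)=-1; units ≡ 7, 7 (mod 8); ε·ε+αω+βω = 1·1+-2·0+-1·0 ≡ 1  ⇒  (a,b)_2 = -1.
v=∞: 119 > 0 and 7854 > 0  ⇒  (a,b)_∞ = +1.
|Ram(119, 7854)| = 2, even; anisotropic at {2, 3}.

[2, 3]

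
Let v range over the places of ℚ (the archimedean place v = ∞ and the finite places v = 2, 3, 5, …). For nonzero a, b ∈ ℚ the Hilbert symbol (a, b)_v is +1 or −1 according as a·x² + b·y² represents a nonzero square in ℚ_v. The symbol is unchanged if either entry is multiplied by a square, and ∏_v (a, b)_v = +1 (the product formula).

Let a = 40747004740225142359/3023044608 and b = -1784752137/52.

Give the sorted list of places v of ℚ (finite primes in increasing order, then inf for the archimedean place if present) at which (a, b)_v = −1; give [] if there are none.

[3, 13, 23, 37]

Mod squares: a ≡ 128009973, b ≡ -119301. Check v ∈ {∞, 2, 3, 7, 11, 13, 19, 23, 29, 31, 37}.
v=7: a=7^9·(≡5), b=7^5·(≡2) mod 7; (5|7)=-1, (2|7)=+1; (−1)^{9·5·3}·(-1)^5·(+1)^9 = +1.
v=37: a=37^3·(≡27), b=37^0·(≡29) mod 37; (27|37)=+1, (29|37)=-1; (−1)^{3·0·18}·(+1)^0·(-1)^3 = -1.
v=∞: 128009973 > 0 and -119301 < 0  ⇒  (a,b)_∞ = +1.
v=23: a=23^1·(≡22), b=23^1·(≡17) mod 23; (22|23)=-1, (17|23)=-1; (−1)^{1·1·11}·(-1)^1·(-1)^1 = -1.
v=2: v_2(a)=-20, v_2(b)=-2; units ≡ 5, 3 (mod 8); ε·ε+αω+βω = 0·1+-20·1+-2·1 ≡ 0  ⇒  (a,b)_2 = +1.
v=11: a=11^2·(≡1), b=11^0·(≡1) mod 11; (1|11)=+1, (1|11)=+1; (−1)^{2·0·5}·(+1)^0·(+1)^2 = +1.
v=31: a=31^-2·(≡27), b=31^0·(≡8) mod 31; (27|31)=-1, (8|31)=+1; (−1)^{-2·0·15}·(-1)^0·(+1)^-2 = +1.
v=3: a=3^-1·(≡1), b=3^5·(≡1) mod 3; (1|3)=+1, (1|3)=+1; (−1)^{-1·5·1}·(+1)^5·(+1)^-1 = -1.
v=29: a=29^1·(≡26), b=29^0·(≡20) mod 29; (26|29)=-1, (20|29)=+1; (−1)^{1·0·14}·(-1)^0·(+1)^1 = +1.
v=19: a=19^1·(≡11), b=19^1·(≡18) mod 19; (11|19)=+1, (18|19)=-1; (−1)^{1·1·9}·(+1)^1·(-1)^1 = +1.
v=13: a=13^1·(≡8), b=13^-1·(≡10) mod 13; (8|13)=-1, (10|13)=+1; (−1)^{1·-1·6}·(-1)^-1·(+1)^1 = -1.
(128009973, -119301 / ℚ) ramifies at {3, 13, 23, 37}: a division algebra.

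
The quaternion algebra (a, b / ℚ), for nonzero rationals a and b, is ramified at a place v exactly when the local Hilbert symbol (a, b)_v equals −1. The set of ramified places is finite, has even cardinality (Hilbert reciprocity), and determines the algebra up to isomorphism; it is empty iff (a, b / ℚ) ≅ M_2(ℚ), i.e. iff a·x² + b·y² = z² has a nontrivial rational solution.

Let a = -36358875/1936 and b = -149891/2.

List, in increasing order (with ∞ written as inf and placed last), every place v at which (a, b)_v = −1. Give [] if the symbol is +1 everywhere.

Mod squares: a ≡ -1995, b ≡ -6118. Check v ∈ {∞, 2, 3, 5, 7, 11, 19, 23}.
v=11: a=11^-2·(≡6), b=11^0·(≡3) mod 11; (6|11)=-1, (3|11)=+1; (−1)^{-2·0·5}·(-1)^0·(+1)^-2 = +1.
v=2: v_2(a)=-4, v_2(b)=-1; units ≡ 5, 5 (mod 8); ε·ε+αω+βω = 0·0+-4·1+-1·1 ≡ 1  ⇒  (a,b)_2 = -1.
v=∞: -1995 < 0 and -6118 < 0  ⇒  (a,b)_∞ = -1.
v=23: a=23^0·(≡2), b=23^1·(≡19) mod 23; (2|23)=+1, (19|23)=-1; (−1)^{0·1·11}·(+1)^1·(-1)^0 = +1.
v=7: a=7^1·(≡2), b=7^3·(≡2) mod 7; (2|7)=+1, (2|7)=+1; (−1)^{1·3·3}·(+1)^3·(+1)^1 = -1.
v=5: a=5^3·(≡4), b=5^0·(≡2) mod 5; (4|5)=+1, (2|5)=-1; (−1)^{3·0·2}·(+1)^0·(-1)^3 = -1.
v=3: a=3^7·(≡1), b=3^0·(≡2) mod 3; (1|3)=+1, (2|3)=-1; (−1)^{7·0·1}·(+1)^0·(-1)^7 = -1.
v=19: a=19^1·(≡1), b=19^1·(≡17) mod 19; (1|19)=+1, (17|19)=+1; (−1)^{1·1·9}·(+1)^1·(+1)^1 = -1.
(-1995, -6118 / ℚ) ramifies at {2, 3, 5, 7, 19, ∞}: a division algebra.

[2, 3, 5, 7, 19, inf]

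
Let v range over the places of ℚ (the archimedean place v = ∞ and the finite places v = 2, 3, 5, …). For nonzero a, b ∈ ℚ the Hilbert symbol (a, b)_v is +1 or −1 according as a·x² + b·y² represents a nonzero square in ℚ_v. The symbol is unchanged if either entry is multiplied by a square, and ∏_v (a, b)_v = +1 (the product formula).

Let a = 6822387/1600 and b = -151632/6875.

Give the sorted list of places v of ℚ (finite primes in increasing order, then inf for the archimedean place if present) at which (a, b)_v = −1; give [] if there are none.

Mod squares: a ≡ 84227, b ≡ -143. Check v ∈ {∞, 2, 3, 5, 11, 13, 19, 31}.
v=11: a=11^1·(≡3), b=11^-1·(≡4) mod 11; (3|11)=+1, (4|11)=+1; (−1)^{1·-1·5}·(+1)^-1·(+1)^1 = -1.
v=31: a=31^1·(≡20), b=31^0·(≡6) mod 31; (20|31)=+1, (6|31)=-1; (−1)^{1·0·15}·(+1)^0·(-1)^1 = -1.
v=∞: 84227 > 0 and -143 < 0  ⇒  (a,b)_∞ = +1.
v=19: a=19^1·(≡17), b=19^0·(≡4) mod 19; (17|19)=+1, (4|19)=+1; (−1)^{1·0·9}·(+1)^0·(+1)^1 = +1.
v=3: a=3^4·(≡2), b=3^6·(≡1) mod 3; (2|3)=-1, (1|3)=+1; (−1)^{4·6·1}·(-1)^6·(+1)^4 = +1.
v=5: a=5^-2·(≡3), b=5^-4·(≡3) mod 5; (3|5)=-1, (3|5)=-1; (−1)^{-2·-4·2}·(-1)^-4·(-1)^-2 = +1.
v=13: a=13^1·(≡2), b=13^1·(≡8) mod 13; (2|13)=-1, (8|13)=-1; (−1)^{1·1·6}·(-1)^1·(-1)^1 = +1.
v=2: v_2(a)=-6, v_2(b)=4; units ≡ 3, 1 (mod 8); ε·ε+αω+βω = 1·0+-6·0+4·1 ≡ 0  ⇒  (a,b)_2 = +1.
Ram(84227, -143) = {11, 31}; no ℚ_11-point on the conic.

[11, 31]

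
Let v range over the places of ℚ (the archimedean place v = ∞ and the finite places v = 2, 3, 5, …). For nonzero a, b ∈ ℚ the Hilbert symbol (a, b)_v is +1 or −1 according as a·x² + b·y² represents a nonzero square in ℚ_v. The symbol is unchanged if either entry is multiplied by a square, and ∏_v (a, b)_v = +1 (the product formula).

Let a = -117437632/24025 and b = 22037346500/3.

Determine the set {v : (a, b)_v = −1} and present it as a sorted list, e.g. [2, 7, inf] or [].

[3, 5, 13, 29]

Mod squares: a ≡ -5083, b ≡ 7395. Check v ∈ {∞, 2, 3, 5, 13, 17, 19, 23, 29, 31}.
v=2: v_2(a)=6, v_2(b)=2; units ≡ 5, 3 (mod 8); ε·ε+αω+βω = 0·1+6·1+2·1 ≡ 0  ⇒  (a,b)_2 = +1.
v=3: a=3^0·(≡2), b=3^-1·(≡2) mod 3; (2|3)=-1, (2|3)=-1; (−1)^{0·-1·1}·(-1)^-1·(-1)^0 = -1.
v=29: a=29^0·(≡10), b=29^1·(≡23) mod 29; (10|29)=-1, (23|29)=+1; (−1)^{0·1·14}·(-1)^1·(+1)^0 = -1.
v=∞: -5083 < 0 and 7395 > 0  ⇒  (a,b)_∞ = +1.
v=19: a=19^2·(≡7), b=19^0·(≡7) mod 19; (7|19)=+1, (7|19)=+1; (−1)^{2·0·9}·(+1)^0·(+1)^2 = +1.
v=5: a=5^-2·(≡3), b=5^3·(≡4) mod 5; (3|5)=-1, (4|5)=+1; (−1)^{-2·3·2}·(-1)^3·(+1)^-2 = -1.
v=17: a=17^1·(≡6), b=17^1·(≡12) mod 17; (6|17)=-1, (12|17)=-1; (−1)^{1·1·8}·(-1)^1·(-1)^1 = +1.
v=13: a=13^1·(≡10), b=13^2·(≡8) mod 13; (10|13)=+1, (8|13)=-1; (−1)^{1·2·6}·(+1)^2·(-1)^1 = -1.
v=23: a=23^1·(≡3), b=23^2·(≡1) mod 23; (3|23)=+1, (1|23)=+1; (−1)^{1·2·11}·(+1)^2·(+1)^1 = +1.
v=31: a=31^-2·(≡14), b=31^0·(≡12) mod 31; (14|31)=+1, (12|31)=-1; (−1)^{-2·0·15}·(+1)^0·(-1)^-2 = +1.
Ram(-5083, 7395) = {3, 5, 13, 29}; no ℚ_3-point on the conic.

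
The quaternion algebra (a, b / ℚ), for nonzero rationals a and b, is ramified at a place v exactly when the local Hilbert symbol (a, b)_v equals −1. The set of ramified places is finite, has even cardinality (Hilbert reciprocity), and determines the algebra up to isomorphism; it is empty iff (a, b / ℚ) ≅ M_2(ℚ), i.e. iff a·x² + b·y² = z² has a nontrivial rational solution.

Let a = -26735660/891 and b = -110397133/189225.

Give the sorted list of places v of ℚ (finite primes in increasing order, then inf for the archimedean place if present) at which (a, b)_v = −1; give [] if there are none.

[2, 5, 7, inf]

(a, b) ≡ (-385, -3157) mod (ℚ^×)²; places V = {2, 3, 5, 7, 11, 17, 19, 23, 29, 41, ∞}.
(a,b)_∞: sgn(-385)=−, sgn(-3157)=−, so -1.
(a,b)_23: α=2, u≡13; β=0, v≡21 (mod 23); (13|23)=+1, (21|23)=-1; sign (−1)^0·+1^0·-1^2 = +1.
(a,b)_19: α=2, u≡18; β=0, v≡17 (mod 19); (18|19)=-1, (17|19)=+1; sign (−1)^0·-1^0·+1^2 = +1.
(a,b)_2: α=2, β=0; u≡7, v≡3 (mod 8); ε(u)ε(v)=1·1, αω(v)=2·1, βω(u)=0·0; sum ≡ 1  ⇒  -1.
(a,b)_5: α=1, u≡3; β=-2, v≡3 (mod 5); (3|5)=-1, (3|5)=-1; sign (−1)^0·-1^-2·-1^1 = -1.
(a,b)_17: α=0, u≡10; β=2, v≡12 (mod 17); (10|17)=-1, (12|17)=-1; sign (−1)^0·-1^2·-1^0 = +1.
(a,b)_11: α=-1, u≡4; β=3, v≡10 (mod 11); (4|11)=+1, (10|11)=-1; sign (−1)^1·+1^3·-1^-1 = +1.
(a,b)_29: α=0, u≡12; β=-2, v≡7 (mod 29); (12|29)=-1, (7|29)=+1; sign (−1)^0·-1^-2·+1^0 = +1.
(a,b)_3: α=-4, u≡2; β=-2, v≡2 (mod 3); (2|3)=-1, (2|3)=-1; sign (−1)^0·-1^-2·-1^-4 = +1.
(a,b)_41: α=0, u≡1; β=1, v≡39 (mod 41); (1|41)=+1, (39|41)=+1; sign (−1)^0·+1^1·+1^0 = +1.
(a,b)_7: α=1, u≡1; β=1, v≡2 (mod 7); (1|7)=+1, (2|7)=+1; sign (−1)^1·+1^1·+1^1 = -1.
(-385, -3157 / ℚ) ramifies at {2, 5, 7, ∞}: a division algebra.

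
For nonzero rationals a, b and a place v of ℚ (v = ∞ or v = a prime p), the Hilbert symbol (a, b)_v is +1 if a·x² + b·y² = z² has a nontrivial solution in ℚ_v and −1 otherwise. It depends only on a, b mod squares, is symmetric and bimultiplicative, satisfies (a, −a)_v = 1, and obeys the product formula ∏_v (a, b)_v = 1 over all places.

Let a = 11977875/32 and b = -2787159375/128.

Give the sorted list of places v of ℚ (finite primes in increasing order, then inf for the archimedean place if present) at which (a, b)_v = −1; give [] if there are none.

Mod squares: a ≡ 70, b ≡ -910. Check v ∈ {∞, 2, 3, 5, 7, 11, 13}.
v=3: a=3^4·(≡1), b=3^4·(≡2) mod 3; (1|3)=+1, (2|3)=-1; (−1)^{4·4·1}·(+1)^4·(-1)^4 = +1.
v=7: a=7^1·(≡6), b=7^1·(≡5) mod 7; (6|7)=-1, (5|7)=-1; (−1)^{1·1·3}·(-1)^1·(-1)^1 = -1.
v=∞: 70 > 0 and -910 < 0  ⇒  (a,b)_∞ = +1.
v=11: a=11^0·(≡3), b=11^2·(≡3) mod 11; (3|11)=+1, (3|11)=+1; (−1)^{0·2·5}·(+1)^2·(+1)^0 = +1.
v=5: a=5^3·(≡4), b=5^5·(≡3) mod 5; (4|5)=+1, (3|5)=-1; (−1)^{3·5·2}·(+1)^5·(-1)^3 = -1.
v=2: v_2(a)=-5, v_2(b)=-7; units ≡ 3, 1 (mod 8); ε·ε+αω+βω = 1·0+-5·0+-7·1 ≡ 1  ⇒  (a,b)_2 = -1.
v=13: a=13^2·(≡2), b=13^1·(≡2) mod 13; (2|13)=-1, (2|13)=-1; (−1)^{2·1·6}·(-1)^1·(-1)^2 = -1.
|Ram(70, -910)| = 4, even; anisotropic at {2, 5, 7, 13}.

[2, 5, 7, 13]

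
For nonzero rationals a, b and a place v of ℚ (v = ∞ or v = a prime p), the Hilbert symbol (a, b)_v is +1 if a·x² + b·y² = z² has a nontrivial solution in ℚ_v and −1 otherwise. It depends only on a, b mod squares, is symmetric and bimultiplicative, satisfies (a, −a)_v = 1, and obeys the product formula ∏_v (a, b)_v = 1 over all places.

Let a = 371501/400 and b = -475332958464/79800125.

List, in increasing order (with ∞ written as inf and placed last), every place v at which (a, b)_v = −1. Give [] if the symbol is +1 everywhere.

(a, b) ≡ (221, -103845) mod (ℚ^×)²; places V = {2, 3, 5, 7, 13, 17, 23, 41, 43, 47, ∞}.
(a,b)_3: α=0, u≡2; β=1, v≡2 (mod 3); (2|3)=-1, (2|3)=-1; sign (−1)^0·-1^1·-1^0 = -1.
(a,b)_43: α=0, u≡25; β=1, v≡1 (mod 43); (25|43)=+1, (1|43)=+1; sign (−1)^0·+1^1·+1^0 = +1.
(a,b)_∞: sgn(221)=+, sgn(-103845)=−, so +1.
(a,b)_13: α=1, u≡12; β=2, v≡1 (mod 13); (12|13)=+1, (1|13)=+1; sign (−1)^0·+1^2·+1^1 = +1.
(a,b)_23: α=0, u≡21; β=3, v≡18 (mod 23); (21|23)=-1, (18|23)=+1; sign (−1)^0·-1^3·+1^0 = -1.
(a,b)_17: α=1, u≡16; β=-2, v≡13 (mod 17); (16|17)=+1, (13|17)=+1; sign (−1)^0·+1^-2·+1^1 = +1.
(a,b)_7: α=0, u≡4; β=1, v≡5 (mod 7); (4|7)=+1, (5|7)=-1; sign (−1)^0·+1^1·-1^0 = +1.
(a,b)_47: α=0, u≡26; β=-2, v≡14 (mod 47); (26|47)=-1, (14|47)=+1; sign (−1)^0·-1^-2·+1^0 = +1.
(a,b)_2: α=-4, β=8; u≡5, v≡3 (mod 8); ε(u)ε(v)=0·1, αω(v)=-4·1, βω(u)=8·1; sum ≡ 0  ⇒  +1.
(a,b)_41: α=2, u≡23; β=0, v≡16 (mod 41); (23|41)=+1, (16|41)=+1; sign (−1)^0·+1^0·+1^2 = +1.
(a,b)_5: α=-2, u≡1; β=-3, v≡1 (mod 5); (1|5)=+1, (1|5)=+1; sign (−1)^0·+1^-3·+1^-2 = +1.
|Ram(221, -103845)| = 2, even; anisotropic at {3, 23}.

[3, 23]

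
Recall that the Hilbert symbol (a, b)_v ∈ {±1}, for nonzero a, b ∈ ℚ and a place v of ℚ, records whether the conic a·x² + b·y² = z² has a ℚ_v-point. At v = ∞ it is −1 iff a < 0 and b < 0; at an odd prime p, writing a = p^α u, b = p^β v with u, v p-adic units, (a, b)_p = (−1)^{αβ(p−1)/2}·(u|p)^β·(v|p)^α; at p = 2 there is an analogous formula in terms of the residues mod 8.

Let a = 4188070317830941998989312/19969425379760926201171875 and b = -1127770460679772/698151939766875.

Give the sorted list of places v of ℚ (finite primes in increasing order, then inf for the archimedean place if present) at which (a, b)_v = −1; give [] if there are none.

Mod squares: a ≡ 51, b ≡ -21. Check v ∈ {∞, 2, 3, 5, 7, 11, 13, 17, 41, 47}.
v=13: a=13^6·(≡1), b=13^4·(≡8) mod 13; (1|13)=+1, (8|13)=-1; (−1)^{6·4·6}·(+1)^4·(-1)^6 = +1.
v=11: a=11^-6·(≡7), b=11^-4·(≡9) mod 11; (7|11)=-1, (9|11)=+1; (−1)^{-6·-4·5}·(-1)^-4·(+1)^-6 = +1.
v=47: a=47^6·(≡7), b=47^4·(≡41) mod 47; (7|47)=+1, (41|47)=-1; (−1)^{6·4·23}·(+1)^4·(-1)^6 = +1.
v=∞: 51 > 0 and -21 < 0  ⇒  (a,b)_∞ = +1.
v=2: v_2(a)=14, v_2(b)=2; units ≡ 3, 3 (mod 8); ε·ε+αω+βω = 1·1+14·1+2·1 ≡ 1  ⇒  (a,b)_2 = -1.
v=17: a=17^3·(≡3), b=17^2·(≡1) mod 17; (3|17)=-1, (1|17)=+1; (−1)^{3·2·8}·(-1)^2·(+1)^3 = +1.
v=7: a=7^0·(≡1), b=7^1·(≡2) mod 7; (1|7)=+1, (2|7)=+1; (−1)^{0·1·3}·(+1)^1·(+1)^0 = +1.
v=41: a=41^-6·(≡5), b=41^-4·(≡1) mod 41; (5|41)=+1, (1|41)=+1; (−1)^{-6·-4·20}·(+1)^-4·(+1)^-6 = +1.
v=3: a=3^-5·(≡2), b=3^-3·(≡2) mod 3; (2|3)=-1, (2|3)=-1; (−1)^{-5·-3·1}·(-1)^-3·(-1)^-5 = -1.
v=5: a=5^-10·(≡4), b=5^-4·(≡4) mod 5; (4|5)=+1, (4|5)=+1; (−1)^{-10·-4·2}·(+1)^-4·(+1)^-10 = +1.
|Ram(51, -21)| = 2, even; anisotropic at {2, 3}.

[2, 3]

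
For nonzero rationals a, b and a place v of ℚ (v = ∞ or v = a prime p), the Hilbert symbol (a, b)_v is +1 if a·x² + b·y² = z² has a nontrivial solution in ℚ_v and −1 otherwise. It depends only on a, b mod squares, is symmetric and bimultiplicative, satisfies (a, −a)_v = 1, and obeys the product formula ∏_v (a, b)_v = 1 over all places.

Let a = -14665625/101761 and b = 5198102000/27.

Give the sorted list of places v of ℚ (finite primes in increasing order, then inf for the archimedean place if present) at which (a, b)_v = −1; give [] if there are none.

(a, b) ≡ (-65, 1365) mod (ℚ^×)²; places V = {2, 3, 5, 7, 11, 13, 19, 29, ∞}.
(a,b)_13: α=1, u≡8; β=5, v≡12 (mod 13); (8|13)=-1, (12|13)=+1; sign (−1)^0·-1^5·+1^1 = -1.
(a,b)_2: α=0, β=4; u≡7, v≡5 (mod 8); ε(u)ε(v)=1·0, αω(v)=0·1, βω(u)=4·0; sum ≡ 0  ⇒  +1.
(a,b)_19: α=2, u≡1; β=0, v≡9 (mod 19); (1|19)=+1, (9|19)=+1; sign (−1)^0·+1^0·+1^2 = +1.
(a,b)_∞: sgn(-65)=−, sgn(1365)=+, so +1.
(a,b)_11: α=-2, u≡3; β=0, v≡5 (mod 11); (3|11)=+1, (5|11)=+1; sign (−1)^0·+1^0·+1^-2 = +1.
(a,b)_5: α=5, u≡2; β=3, v≡3 (mod 5); (2|5)=-1, (3|5)=-1; sign (−1)^0·-1^3·-1^5 = +1.
(a,b)_3: α=0, u≡1; β=-3, v≡2 (mod 3); (1|3)=+1, (2|3)=-1; sign (−1)^0·+1^-3·-1^0 = +1.
(a,b)_7: α=0, u≡6; β=1, v≡5 (mod 7); (6|7)=-1, (5|7)=-1; sign (−1)^0·-1^1·-1^0 = -1.
(a,b)_29: α=-2, u≡22; β=0, v≡21 (mod 29); (22|29)=+1, (21|29)=-1; sign (−1)^0·+1^0·-1^-2 = +1.
Ram(-65, 1365) = {7, 13}; no ℚ_7-point on the conic.

[7, 13]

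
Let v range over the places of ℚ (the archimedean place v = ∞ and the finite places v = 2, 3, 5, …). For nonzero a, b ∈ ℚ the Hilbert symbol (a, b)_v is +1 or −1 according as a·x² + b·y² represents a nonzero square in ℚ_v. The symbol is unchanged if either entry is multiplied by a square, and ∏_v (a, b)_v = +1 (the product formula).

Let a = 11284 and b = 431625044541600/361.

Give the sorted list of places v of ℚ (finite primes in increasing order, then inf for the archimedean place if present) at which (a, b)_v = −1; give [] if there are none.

[2, 31]

Mod squares: a ≡ 2821, b ≡ 186. Check v ∈ {∞, 2, 3, 5, 7, 13, 19, 31}.
v=19: a=19^0·(≡17), b=19^-2·(≡12) mod 19; (17|19)=+1, (12|19)=-1; (−1)^{0·-2·9}·(+1)^-2·(-1)^0 = +1.
v=31: a=31^1·(≡23), b=31^3·(≡23) mod 31; (23|31)=-1, (23|31)=-1; (−1)^{1·3·15}·(-1)^3·(-1)^1 = -1.
v=3: a=3^0·(≡1), b=3^7·(≡2) mod 3; (1|3)=+1, (2|3)=-1; (−1)^{0·7·1}·(+1)^7·(-1)^0 = +1.
v=2: v_2(a)=2, v_2(b)=5; units ≡ 5, 5 (mod 8); ε·ε+αω+βω = 0·0+2·1+5·1 ≡ 1  ⇒  (a,b)_2 = -1.
v=∞: 2821 > 0 and 186 > 0  ⇒  (a,b)_∞ = +1.
v=5: a=5^0·(≡4), b=5^2·(≡4) mod 5; (4|5)=+1, (4|5)=+1; (−1)^{0·2·2}·(+1)^2·(+1)^0 = +1.
v=7: a=7^1·(≡2), b=7^2·(≡2) mod 7; (2|7)=+1, (2|7)=+1; (−1)^{1·2·3}·(+1)^2·(+1)^1 = +1.
v=13: a=13^1·(≡10), b=13^2·(≡12) mod 13; (10|13)=+1, (12|13)=+1; (−1)^{1·2·6}·(+1)^2·(+1)^1 = +1.
Ram(2821, 186) = {2, 31}; no ℚ_2-point on the conic.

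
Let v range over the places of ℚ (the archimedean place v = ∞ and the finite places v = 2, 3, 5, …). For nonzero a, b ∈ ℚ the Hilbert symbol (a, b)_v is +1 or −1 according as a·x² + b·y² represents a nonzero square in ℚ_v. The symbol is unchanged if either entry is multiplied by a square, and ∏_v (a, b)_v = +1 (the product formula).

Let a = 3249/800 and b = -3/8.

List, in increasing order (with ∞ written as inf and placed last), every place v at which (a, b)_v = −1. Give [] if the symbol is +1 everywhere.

(a, b) ≡ (2, -6) mod (ℚ^×)²; places V = {2, 3, 5, 19, ∞}.
(a,b)_2: α=-5, β=-3; u≡1, v≡5 (mod 8); ε(u)ε(v)=0·0, αω(v)=-5·1, βω(u)=-3·0; sum ≡ 1  ⇒  -1.
(a,b)_19: α=2, u≡14; β=0, v≡2 (mod 19); (14|19)=-1, (2|19)=-1; sign (−1)^0·-1^0·-1^2 = +1.
(a,b)_5: α=-2, u≡2; β=0, v≡4 (mod 5); (2|5)=-1, (4|5)=+1; sign (−1)^0·-1^0·+1^-2 = +1.
(a,b)_3: α=2, u≡2; β=1, v≡1 (mod 3); (2|3)=-1, (1|3)=+1; sign (−1)^0·-1^1·+1^2 = -1.
(a,b)_∞: sgn(2)=+, sgn(-6)=−, so +1.
Ram(2, -6) = {2, 3}; no ℚ_2-point on the conic.

[2, 3]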